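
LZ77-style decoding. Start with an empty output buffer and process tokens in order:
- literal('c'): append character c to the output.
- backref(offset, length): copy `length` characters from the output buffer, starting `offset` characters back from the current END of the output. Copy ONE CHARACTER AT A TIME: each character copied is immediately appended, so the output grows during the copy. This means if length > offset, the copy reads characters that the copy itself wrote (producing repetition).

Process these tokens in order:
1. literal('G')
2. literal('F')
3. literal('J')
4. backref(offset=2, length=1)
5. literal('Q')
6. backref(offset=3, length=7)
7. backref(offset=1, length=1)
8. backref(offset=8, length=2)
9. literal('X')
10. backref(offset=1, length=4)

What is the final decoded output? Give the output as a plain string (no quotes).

Token 1: literal('G'). Output: "G"
Token 2: literal('F'). Output: "GF"
Token 3: literal('J'). Output: "GFJ"
Token 4: backref(off=2, len=1). Copied 'F' from pos 1. Output: "GFJF"
Token 5: literal('Q'). Output: "GFJFQ"
Token 6: backref(off=3, len=7) (overlapping!). Copied 'JFQJFQJ' from pos 2. Output: "GFJFQJFQJFQJ"
Token 7: backref(off=1, len=1). Copied 'J' from pos 11. Output: "GFJFQJFQJFQJJ"
Token 8: backref(off=8, len=2). Copied 'JF' from pos 5. Output: "GFJFQJFQJFQJJJF"
Token 9: literal('X'). Output: "GFJFQJFQJFQJJJFX"
Token 10: backref(off=1, len=4) (overlapping!). Copied 'XXXX' from pos 15. Output: "GFJFQJFQJFQJJJFXXXXX"

Answer: GFJFQJFQJFQJJJFXXXXX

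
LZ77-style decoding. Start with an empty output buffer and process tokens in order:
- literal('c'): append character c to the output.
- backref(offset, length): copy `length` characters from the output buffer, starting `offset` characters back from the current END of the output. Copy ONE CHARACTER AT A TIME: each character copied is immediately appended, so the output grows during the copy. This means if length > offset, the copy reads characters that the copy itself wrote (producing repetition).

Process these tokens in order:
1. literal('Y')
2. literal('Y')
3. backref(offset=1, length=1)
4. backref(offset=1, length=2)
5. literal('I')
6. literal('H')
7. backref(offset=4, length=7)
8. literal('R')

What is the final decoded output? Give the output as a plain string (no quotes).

Token 1: literal('Y'). Output: "Y"
Token 2: literal('Y'). Output: "YY"
Token 3: backref(off=1, len=1). Copied 'Y' from pos 1. Output: "YYY"
Token 4: backref(off=1, len=2) (overlapping!). Copied 'YY' from pos 2. Output: "YYYYY"
Token 5: literal('I'). Output: "YYYYYI"
Token 6: literal('H'). Output: "YYYYYIH"
Token 7: backref(off=4, len=7) (overlapping!). Copied 'YYIHYYI' from pos 3. Output: "YYYYYIHYYIHYYI"
Token 8: literal('R'). Output: "YYYYYIHYYIHYYIR"

Answer: YYYYYIHYYIHYYIR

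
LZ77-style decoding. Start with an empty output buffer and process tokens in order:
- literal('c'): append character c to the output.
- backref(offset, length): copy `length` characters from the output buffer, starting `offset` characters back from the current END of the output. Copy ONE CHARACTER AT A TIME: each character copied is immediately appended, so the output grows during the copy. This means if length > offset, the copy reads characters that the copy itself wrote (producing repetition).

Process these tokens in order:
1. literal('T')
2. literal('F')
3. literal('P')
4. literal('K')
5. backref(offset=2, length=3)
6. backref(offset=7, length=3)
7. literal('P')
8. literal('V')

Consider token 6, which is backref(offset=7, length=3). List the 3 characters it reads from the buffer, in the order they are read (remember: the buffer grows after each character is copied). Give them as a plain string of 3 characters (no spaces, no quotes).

Token 1: literal('T'). Output: "T"
Token 2: literal('F'). Output: "TF"
Token 3: literal('P'). Output: "TFP"
Token 4: literal('K'). Output: "TFPK"
Token 5: backref(off=2, len=3) (overlapping!). Copied 'PKP' from pos 2. Output: "TFPKPKP"
Token 6: backref(off=7, len=3). Buffer before: "TFPKPKP" (len 7)
  byte 1: read out[0]='T', append. Buffer now: "TFPKPKPT"
  byte 2: read out[1]='F', append. Buffer now: "TFPKPKPTF"
  byte 3: read out[2]='P', append. Buffer now: "TFPKPKPTFP"

Answer: TFP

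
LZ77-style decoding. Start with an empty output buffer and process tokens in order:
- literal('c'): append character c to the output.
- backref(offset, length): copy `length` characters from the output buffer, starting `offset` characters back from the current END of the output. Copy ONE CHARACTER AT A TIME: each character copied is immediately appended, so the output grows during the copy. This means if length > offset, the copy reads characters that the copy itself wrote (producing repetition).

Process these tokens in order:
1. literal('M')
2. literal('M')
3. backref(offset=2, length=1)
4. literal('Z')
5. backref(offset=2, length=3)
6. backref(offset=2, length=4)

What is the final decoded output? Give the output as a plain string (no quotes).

Answer: MMMZMZMZMZM

Derivation:
Token 1: literal('M'). Output: "M"
Token 2: literal('M'). Output: "MM"
Token 3: backref(off=2, len=1). Copied 'M' from pos 0. Output: "MMM"
Token 4: literal('Z'). Output: "MMMZ"
Token 5: backref(off=2, len=3) (overlapping!). Copied 'MZM' from pos 2. Output: "MMMZMZM"
Token 6: backref(off=2, len=4) (overlapping!). Copied 'ZMZM' from pos 5. Output: "MMMZMZMZMZM"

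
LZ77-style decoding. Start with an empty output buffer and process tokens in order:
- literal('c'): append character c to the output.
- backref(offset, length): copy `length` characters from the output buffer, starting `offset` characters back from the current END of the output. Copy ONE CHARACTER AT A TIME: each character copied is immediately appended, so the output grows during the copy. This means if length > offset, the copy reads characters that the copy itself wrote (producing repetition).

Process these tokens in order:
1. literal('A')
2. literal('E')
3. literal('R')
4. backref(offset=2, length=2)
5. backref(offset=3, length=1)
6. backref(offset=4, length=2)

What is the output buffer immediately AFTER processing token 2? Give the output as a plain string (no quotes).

Answer: AE

Derivation:
Token 1: literal('A'). Output: "A"
Token 2: literal('E'). Output: "AE"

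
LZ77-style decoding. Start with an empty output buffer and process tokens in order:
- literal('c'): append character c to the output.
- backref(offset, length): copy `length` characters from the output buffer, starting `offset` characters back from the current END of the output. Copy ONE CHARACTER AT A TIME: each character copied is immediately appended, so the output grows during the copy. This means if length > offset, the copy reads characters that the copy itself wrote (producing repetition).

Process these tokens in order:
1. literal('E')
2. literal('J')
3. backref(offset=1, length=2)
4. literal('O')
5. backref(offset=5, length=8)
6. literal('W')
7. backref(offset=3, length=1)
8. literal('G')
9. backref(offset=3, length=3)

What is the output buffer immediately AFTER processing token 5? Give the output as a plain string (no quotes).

Token 1: literal('E'). Output: "E"
Token 2: literal('J'). Output: "EJ"
Token 3: backref(off=1, len=2) (overlapping!). Copied 'JJ' from pos 1. Output: "EJJJ"
Token 4: literal('O'). Output: "EJJJO"
Token 5: backref(off=5, len=8) (overlapping!). Copied 'EJJJOEJJ' from pos 0. Output: "EJJJOEJJJOEJJ"

Answer: EJJJOEJJJOEJJ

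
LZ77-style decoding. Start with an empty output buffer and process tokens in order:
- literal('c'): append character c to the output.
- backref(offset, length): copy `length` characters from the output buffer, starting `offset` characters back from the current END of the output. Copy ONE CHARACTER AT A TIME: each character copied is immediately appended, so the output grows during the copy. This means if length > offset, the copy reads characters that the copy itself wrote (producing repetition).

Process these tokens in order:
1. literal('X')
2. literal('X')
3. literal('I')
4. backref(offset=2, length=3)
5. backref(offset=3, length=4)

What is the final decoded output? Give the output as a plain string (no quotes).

Token 1: literal('X'). Output: "X"
Token 2: literal('X'). Output: "XX"
Token 3: literal('I'). Output: "XXI"
Token 4: backref(off=2, len=3) (overlapping!). Copied 'XIX' from pos 1. Output: "XXIXIX"
Token 5: backref(off=3, len=4) (overlapping!). Copied 'XIXX' from pos 3. Output: "XXIXIXXIXX"

Answer: XXIXIXXIXX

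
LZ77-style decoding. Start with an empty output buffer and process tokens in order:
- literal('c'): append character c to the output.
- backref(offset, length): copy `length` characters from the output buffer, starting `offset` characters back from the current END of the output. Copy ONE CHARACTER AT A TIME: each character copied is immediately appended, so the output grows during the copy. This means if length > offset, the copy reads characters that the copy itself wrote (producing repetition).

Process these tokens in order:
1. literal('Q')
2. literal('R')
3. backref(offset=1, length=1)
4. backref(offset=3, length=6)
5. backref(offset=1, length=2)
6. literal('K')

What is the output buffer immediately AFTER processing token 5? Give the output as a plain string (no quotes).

Answer: QRRQRRQRRRR

Derivation:
Token 1: literal('Q'). Output: "Q"
Token 2: literal('R'). Output: "QR"
Token 3: backref(off=1, len=1). Copied 'R' from pos 1. Output: "QRR"
Token 4: backref(off=3, len=6) (overlapping!). Copied 'QRRQRR' from pos 0. Output: "QRRQRRQRR"
Token 5: backref(off=1, len=2) (overlapping!). Copied 'RR' from pos 8. Output: "QRRQRRQRRRR"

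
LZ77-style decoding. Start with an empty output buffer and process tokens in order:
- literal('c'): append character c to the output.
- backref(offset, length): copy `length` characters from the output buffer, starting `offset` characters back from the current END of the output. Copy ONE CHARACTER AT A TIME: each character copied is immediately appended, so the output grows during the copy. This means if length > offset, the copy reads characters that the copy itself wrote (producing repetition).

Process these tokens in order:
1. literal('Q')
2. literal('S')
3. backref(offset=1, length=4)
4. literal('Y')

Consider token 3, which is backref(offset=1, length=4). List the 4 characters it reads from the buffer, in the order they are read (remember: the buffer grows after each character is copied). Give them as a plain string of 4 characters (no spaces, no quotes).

Answer: SSSS

Derivation:
Token 1: literal('Q'). Output: "Q"
Token 2: literal('S'). Output: "QS"
Token 3: backref(off=1, len=4). Buffer before: "QS" (len 2)
  byte 1: read out[1]='S', append. Buffer now: "QSS"
  byte 2: read out[2]='S', append. Buffer now: "QSSS"
  byte 3: read out[3]='S', append. Buffer now: "QSSSS"
  byte 4: read out[4]='S', append. Buffer now: "QSSSSS"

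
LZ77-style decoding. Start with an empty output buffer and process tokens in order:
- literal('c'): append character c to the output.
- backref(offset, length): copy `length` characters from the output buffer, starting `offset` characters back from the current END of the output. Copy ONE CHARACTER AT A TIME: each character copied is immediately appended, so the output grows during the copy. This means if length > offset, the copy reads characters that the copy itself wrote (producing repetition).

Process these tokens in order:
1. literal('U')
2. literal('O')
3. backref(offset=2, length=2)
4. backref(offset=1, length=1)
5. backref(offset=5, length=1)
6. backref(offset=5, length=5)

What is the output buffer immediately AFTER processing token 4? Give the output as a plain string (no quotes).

Token 1: literal('U'). Output: "U"
Token 2: literal('O'). Output: "UO"
Token 3: backref(off=2, len=2). Copied 'UO' from pos 0. Output: "UOUO"
Token 4: backref(off=1, len=1). Copied 'O' from pos 3. Output: "UOUOO"

Answer: UOUOO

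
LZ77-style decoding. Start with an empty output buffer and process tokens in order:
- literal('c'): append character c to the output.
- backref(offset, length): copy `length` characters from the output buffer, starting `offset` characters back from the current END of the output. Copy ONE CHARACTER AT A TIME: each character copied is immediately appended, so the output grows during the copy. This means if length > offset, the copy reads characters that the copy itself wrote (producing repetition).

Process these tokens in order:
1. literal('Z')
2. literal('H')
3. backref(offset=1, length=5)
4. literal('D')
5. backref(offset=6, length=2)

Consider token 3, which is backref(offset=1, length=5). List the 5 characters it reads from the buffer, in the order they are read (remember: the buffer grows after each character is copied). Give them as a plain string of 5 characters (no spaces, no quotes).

Answer: HHHHH

Derivation:
Token 1: literal('Z'). Output: "Z"
Token 2: literal('H'). Output: "ZH"
Token 3: backref(off=1, len=5). Buffer before: "ZH" (len 2)
  byte 1: read out[1]='H', append. Buffer now: "ZHH"
  byte 2: read out[2]='H', append. Buffer now: "ZHHH"
  byte 3: read out[3]='H', append. Buffer now: "ZHHHH"
  byte 4: read out[4]='H', append. Buffer now: "ZHHHHH"
  byte 5: read out[5]='H', append. Buffer now: "ZHHHHHH"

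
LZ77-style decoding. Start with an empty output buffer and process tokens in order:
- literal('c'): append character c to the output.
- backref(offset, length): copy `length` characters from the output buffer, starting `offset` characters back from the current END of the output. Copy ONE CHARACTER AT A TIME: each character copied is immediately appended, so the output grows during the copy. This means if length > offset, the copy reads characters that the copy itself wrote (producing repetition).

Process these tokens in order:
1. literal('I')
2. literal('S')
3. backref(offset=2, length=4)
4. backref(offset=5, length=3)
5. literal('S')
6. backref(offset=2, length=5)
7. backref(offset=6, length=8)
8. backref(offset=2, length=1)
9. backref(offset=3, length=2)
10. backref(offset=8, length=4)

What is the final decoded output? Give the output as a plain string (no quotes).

Answer: ISISISSISSSSSSSSSSSSSSSSSSSSSS

Derivation:
Token 1: literal('I'). Output: "I"
Token 2: literal('S'). Output: "IS"
Token 3: backref(off=2, len=4) (overlapping!). Copied 'ISIS' from pos 0. Output: "ISISIS"
Token 4: backref(off=5, len=3). Copied 'SIS' from pos 1. Output: "ISISISSIS"
Token 5: literal('S'). Output: "ISISISSISS"
Token 6: backref(off=2, len=5) (overlapping!). Copied 'SSSSS' from pos 8. Output: "ISISISSISSSSSSS"
Token 7: backref(off=6, len=8) (overlapping!). Copied 'SSSSSSSS' from pos 9. Output: "ISISISSISSSSSSSSSSSSSSS"
Token 8: backref(off=2, len=1). Copied 'S' from pos 21. Output: "ISISISSISSSSSSSSSSSSSSSS"
Token 9: backref(off=3, len=2). Copied 'SS' from pos 21. Output: "ISISISSISSSSSSSSSSSSSSSSSS"
Token 10: backref(off=8, len=4). Copied 'SSSS' from pos 18. Output: "ISISISSISSSSSSSSSSSSSSSSSSSSSS"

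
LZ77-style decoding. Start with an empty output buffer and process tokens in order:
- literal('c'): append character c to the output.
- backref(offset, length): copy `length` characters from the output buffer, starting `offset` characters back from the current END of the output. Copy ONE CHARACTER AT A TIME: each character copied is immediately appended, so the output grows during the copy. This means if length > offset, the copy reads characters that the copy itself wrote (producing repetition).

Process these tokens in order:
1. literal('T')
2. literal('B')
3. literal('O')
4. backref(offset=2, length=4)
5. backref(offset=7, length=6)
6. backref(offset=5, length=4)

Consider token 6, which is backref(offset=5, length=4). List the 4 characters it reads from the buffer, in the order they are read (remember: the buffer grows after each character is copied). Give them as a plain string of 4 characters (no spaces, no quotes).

Token 1: literal('T'). Output: "T"
Token 2: literal('B'). Output: "TB"
Token 3: literal('O'). Output: "TBO"
Token 4: backref(off=2, len=4) (overlapping!). Copied 'BOBO' from pos 1. Output: "TBOBOBO"
Token 5: backref(off=7, len=6). Copied 'TBOBOB' from pos 0. Output: "TBOBOBOTBOBOB"
Token 6: backref(off=5, len=4). Buffer before: "TBOBOBOTBOBOB" (len 13)
  byte 1: read out[8]='B', append. Buffer now: "TBOBOBOTBOBOBB"
  byte 2: read out[9]='O', append. Buffer now: "TBOBOBOTBOBOBBO"
  byte 3: read out[10]='B', append. Buffer now: "TBOBOBOTBOBOBBOB"
  byte 4: read out[11]='O', append. Buffer now: "TBOBOBOTBOBOBBOBO"

Answer: BOBO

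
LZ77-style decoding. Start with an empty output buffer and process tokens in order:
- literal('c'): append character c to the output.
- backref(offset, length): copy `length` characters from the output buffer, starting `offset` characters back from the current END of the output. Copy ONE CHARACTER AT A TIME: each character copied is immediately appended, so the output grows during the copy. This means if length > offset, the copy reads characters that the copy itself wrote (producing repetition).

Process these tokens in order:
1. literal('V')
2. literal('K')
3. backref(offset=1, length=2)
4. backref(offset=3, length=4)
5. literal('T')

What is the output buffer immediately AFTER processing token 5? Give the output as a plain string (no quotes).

Answer: VKKKKKKKT

Derivation:
Token 1: literal('V'). Output: "V"
Token 2: literal('K'). Output: "VK"
Token 3: backref(off=1, len=2) (overlapping!). Copied 'KK' from pos 1. Output: "VKKK"
Token 4: backref(off=3, len=4) (overlapping!). Copied 'KKKK' from pos 1. Output: "VKKKKKKK"
Token 5: literal('T'). Output: "VKKKKKKKT"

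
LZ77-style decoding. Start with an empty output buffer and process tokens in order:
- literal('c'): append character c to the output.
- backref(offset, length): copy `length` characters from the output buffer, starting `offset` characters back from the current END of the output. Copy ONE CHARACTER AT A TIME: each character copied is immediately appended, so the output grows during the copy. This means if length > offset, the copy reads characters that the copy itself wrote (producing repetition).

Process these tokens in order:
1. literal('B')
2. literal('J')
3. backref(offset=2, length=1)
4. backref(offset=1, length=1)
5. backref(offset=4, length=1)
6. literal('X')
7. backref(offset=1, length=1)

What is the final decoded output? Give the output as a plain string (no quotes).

Answer: BJBBBXX

Derivation:
Token 1: literal('B'). Output: "B"
Token 2: literal('J'). Output: "BJ"
Token 3: backref(off=2, len=1). Copied 'B' from pos 0. Output: "BJB"
Token 4: backref(off=1, len=1). Copied 'B' from pos 2. Output: "BJBB"
Token 5: backref(off=4, len=1). Copied 'B' from pos 0. Output: "BJBBB"
Token 6: literal('X'). Output: "BJBBBX"
Token 7: backref(off=1, len=1). Copied 'X' from pos 5. Output: "BJBBBXX"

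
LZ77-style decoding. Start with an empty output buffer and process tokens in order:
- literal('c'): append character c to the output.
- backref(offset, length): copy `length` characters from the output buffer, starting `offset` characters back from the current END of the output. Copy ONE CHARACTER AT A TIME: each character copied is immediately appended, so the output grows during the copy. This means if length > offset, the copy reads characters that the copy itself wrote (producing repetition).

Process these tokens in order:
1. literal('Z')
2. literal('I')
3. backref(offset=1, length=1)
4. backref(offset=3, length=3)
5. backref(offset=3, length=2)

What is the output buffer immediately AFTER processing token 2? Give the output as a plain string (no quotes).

Token 1: literal('Z'). Output: "Z"
Token 2: literal('I'). Output: "ZI"

Answer: ZI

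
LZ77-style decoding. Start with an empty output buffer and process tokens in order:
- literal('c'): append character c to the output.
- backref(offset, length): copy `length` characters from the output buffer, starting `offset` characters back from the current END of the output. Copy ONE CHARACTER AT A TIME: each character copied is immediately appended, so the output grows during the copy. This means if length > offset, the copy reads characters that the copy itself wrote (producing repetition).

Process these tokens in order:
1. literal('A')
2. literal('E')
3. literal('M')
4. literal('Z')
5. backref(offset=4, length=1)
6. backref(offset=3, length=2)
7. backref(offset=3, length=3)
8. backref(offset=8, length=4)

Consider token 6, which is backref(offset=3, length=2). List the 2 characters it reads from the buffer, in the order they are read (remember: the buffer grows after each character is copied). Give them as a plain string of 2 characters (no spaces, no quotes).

Token 1: literal('A'). Output: "A"
Token 2: literal('E'). Output: "AE"
Token 3: literal('M'). Output: "AEM"
Token 4: literal('Z'). Output: "AEMZ"
Token 5: backref(off=4, len=1). Copied 'A' from pos 0. Output: "AEMZA"
Token 6: backref(off=3, len=2). Buffer before: "AEMZA" (len 5)
  byte 1: read out[2]='M', append. Buffer now: "AEMZAM"
  byte 2: read out[3]='Z', append. Buffer now: "AEMZAMZ"

Answer: MZ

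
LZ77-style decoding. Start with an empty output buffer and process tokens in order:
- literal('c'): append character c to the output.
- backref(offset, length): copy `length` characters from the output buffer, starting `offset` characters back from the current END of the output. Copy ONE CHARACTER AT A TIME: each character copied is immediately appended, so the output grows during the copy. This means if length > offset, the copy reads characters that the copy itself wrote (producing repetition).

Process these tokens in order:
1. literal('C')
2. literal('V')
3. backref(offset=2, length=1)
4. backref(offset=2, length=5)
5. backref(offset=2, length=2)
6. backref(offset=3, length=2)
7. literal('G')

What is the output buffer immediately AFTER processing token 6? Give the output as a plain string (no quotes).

Token 1: literal('C'). Output: "C"
Token 2: literal('V'). Output: "CV"
Token 3: backref(off=2, len=1). Copied 'C' from pos 0. Output: "CVC"
Token 4: backref(off=2, len=5) (overlapping!). Copied 'VCVCV' from pos 1. Output: "CVCVCVCV"
Token 5: backref(off=2, len=2). Copied 'CV' from pos 6. Output: "CVCVCVCVCV"
Token 6: backref(off=3, len=2). Copied 'VC' from pos 7. Output: "CVCVCVCVCVVC"

Answer: CVCVCVCVCVVC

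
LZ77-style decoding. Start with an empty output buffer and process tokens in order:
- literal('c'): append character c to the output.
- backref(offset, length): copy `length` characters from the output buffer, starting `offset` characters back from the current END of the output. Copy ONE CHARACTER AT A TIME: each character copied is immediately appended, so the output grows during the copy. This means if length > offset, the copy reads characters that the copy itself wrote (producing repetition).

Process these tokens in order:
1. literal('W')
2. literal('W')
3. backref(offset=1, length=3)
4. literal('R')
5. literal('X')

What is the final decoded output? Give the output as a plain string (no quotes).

Token 1: literal('W'). Output: "W"
Token 2: literal('W'). Output: "WW"
Token 3: backref(off=1, len=3) (overlapping!). Copied 'WWW' from pos 1. Output: "WWWWW"
Token 4: literal('R'). Output: "WWWWWR"
Token 5: literal('X'). Output: "WWWWWRX"

Answer: WWWWWRX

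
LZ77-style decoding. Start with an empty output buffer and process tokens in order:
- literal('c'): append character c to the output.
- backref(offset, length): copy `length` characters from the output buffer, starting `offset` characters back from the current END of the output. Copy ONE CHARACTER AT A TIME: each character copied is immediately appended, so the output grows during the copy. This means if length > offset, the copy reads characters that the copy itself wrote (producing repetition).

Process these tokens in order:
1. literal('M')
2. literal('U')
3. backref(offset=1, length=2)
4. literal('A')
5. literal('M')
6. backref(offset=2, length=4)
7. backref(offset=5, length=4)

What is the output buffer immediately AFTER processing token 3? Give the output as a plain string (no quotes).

Answer: MUUU

Derivation:
Token 1: literal('M'). Output: "M"
Token 2: literal('U'). Output: "MU"
Token 3: backref(off=1, len=2) (overlapping!). Copied 'UU' from pos 1. Output: "MUUU"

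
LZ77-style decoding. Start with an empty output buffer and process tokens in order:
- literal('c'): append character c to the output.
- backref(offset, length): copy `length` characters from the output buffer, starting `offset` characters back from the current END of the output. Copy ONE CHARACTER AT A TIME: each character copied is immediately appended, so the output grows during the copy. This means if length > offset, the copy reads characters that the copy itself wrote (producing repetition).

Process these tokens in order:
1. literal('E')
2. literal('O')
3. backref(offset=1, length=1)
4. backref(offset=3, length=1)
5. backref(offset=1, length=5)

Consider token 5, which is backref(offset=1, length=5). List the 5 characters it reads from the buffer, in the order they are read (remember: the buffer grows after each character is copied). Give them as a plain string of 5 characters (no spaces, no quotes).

Token 1: literal('E'). Output: "E"
Token 2: literal('O'). Output: "EO"
Token 3: backref(off=1, len=1). Copied 'O' from pos 1. Output: "EOO"
Token 4: backref(off=3, len=1). Copied 'E' from pos 0. Output: "EOOE"
Token 5: backref(off=1, len=5). Buffer before: "EOOE" (len 4)
  byte 1: read out[3]='E', append. Buffer now: "EOOEE"
  byte 2: read out[4]='E', append. Buffer now: "EOOEEE"
  byte 3: read out[5]='E', append. Buffer now: "EOOEEEE"
  byte 4: read out[6]='E', append. Buffer now: "EOOEEEEE"
  byte 5: read out[7]='E', append. Buffer now: "EOOEEEEEE"

Answer: EEEEE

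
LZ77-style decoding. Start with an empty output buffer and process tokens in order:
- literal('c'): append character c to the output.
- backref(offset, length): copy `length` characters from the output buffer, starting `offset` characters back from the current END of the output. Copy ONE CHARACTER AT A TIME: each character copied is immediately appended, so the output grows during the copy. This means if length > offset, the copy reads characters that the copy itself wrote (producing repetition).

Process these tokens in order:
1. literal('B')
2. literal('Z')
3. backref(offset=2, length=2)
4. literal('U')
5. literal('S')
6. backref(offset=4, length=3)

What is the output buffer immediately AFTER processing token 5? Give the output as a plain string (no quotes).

Answer: BZBZUS

Derivation:
Token 1: literal('B'). Output: "B"
Token 2: literal('Z'). Output: "BZ"
Token 3: backref(off=2, len=2). Copied 'BZ' from pos 0. Output: "BZBZ"
Token 4: literal('U'). Output: "BZBZU"
Token 5: literal('S'). Output: "BZBZUS"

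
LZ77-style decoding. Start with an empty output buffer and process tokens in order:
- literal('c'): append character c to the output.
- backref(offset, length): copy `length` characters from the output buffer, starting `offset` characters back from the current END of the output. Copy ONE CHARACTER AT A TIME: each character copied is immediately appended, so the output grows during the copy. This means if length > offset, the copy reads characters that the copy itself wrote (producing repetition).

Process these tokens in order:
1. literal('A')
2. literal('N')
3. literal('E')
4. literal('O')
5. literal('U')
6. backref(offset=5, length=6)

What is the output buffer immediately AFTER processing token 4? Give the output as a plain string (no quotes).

Token 1: literal('A'). Output: "A"
Token 2: literal('N'). Output: "AN"
Token 3: literal('E'). Output: "ANE"
Token 4: literal('O'). Output: "ANEO"

Answer: ANEO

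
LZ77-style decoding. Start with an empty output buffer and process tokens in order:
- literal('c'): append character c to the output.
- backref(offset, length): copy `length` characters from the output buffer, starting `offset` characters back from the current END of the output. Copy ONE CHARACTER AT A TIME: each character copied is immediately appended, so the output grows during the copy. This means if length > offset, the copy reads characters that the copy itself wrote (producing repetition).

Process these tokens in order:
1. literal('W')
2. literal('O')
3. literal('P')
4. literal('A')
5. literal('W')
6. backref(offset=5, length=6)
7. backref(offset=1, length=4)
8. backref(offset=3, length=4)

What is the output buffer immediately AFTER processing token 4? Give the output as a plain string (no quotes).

Token 1: literal('W'). Output: "W"
Token 2: literal('O'). Output: "WO"
Token 3: literal('P'). Output: "WOP"
Token 4: literal('A'). Output: "WOPA"

Answer: WOPA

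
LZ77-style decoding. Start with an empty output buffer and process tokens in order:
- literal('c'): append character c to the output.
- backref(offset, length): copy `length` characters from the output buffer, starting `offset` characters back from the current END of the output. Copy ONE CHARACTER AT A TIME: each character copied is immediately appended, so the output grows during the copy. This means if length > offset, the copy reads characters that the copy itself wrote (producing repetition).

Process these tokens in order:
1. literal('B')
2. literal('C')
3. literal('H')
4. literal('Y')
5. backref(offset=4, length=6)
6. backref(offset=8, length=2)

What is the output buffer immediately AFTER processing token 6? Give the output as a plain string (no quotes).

Answer: BCHYBCHYBCHY

Derivation:
Token 1: literal('B'). Output: "B"
Token 2: literal('C'). Output: "BC"
Token 3: literal('H'). Output: "BCH"
Token 4: literal('Y'). Output: "BCHY"
Token 5: backref(off=4, len=6) (overlapping!). Copied 'BCHYBC' from pos 0. Output: "BCHYBCHYBC"
Token 6: backref(off=8, len=2). Copied 'HY' from pos 2. Output: "BCHYBCHYBCHY"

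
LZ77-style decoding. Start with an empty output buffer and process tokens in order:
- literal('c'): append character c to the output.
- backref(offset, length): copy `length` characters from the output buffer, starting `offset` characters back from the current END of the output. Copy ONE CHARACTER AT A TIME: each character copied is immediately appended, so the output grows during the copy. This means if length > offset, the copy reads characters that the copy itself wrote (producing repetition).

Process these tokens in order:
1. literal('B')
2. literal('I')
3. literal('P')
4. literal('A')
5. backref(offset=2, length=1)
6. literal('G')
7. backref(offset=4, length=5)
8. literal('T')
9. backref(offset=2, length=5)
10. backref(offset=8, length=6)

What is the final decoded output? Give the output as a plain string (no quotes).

Answer: BIPAPGPAPGPTPTPTPGPTPTP

Derivation:
Token 1: literal('B'). Output: "B"
Token 2: literal('I'). Output: "BI"
Token 3: literal('P'). Output: "BIP"
Token 4: literal('A'). Output: "BIPA"
Token 5: backref(off=2, len=1). Copied 'P' from pos 2. Output: "BIPAP"
Token 6: literal('G'). Output: "BIPAPG"
Token 7: backref(off=4, len=5) (overlapping!). Copied 'PAPGP' from pos 2. Output: "BIPAPGPAPGP"
Token 8: literal('T'). Output: "BIPAPGPAPGPT"
Token 9: backref(off=2, len=5) (overlapping!). Copied 'PTPTP' from pos 10. Output: "BIPAPGPAPGPTPTPTP"
Token 10: backref(off=8, len=6). Copied 'GPTPTP' from pos 9. Output: "BIPAPGPAPGPTPTPTPGPTPTP"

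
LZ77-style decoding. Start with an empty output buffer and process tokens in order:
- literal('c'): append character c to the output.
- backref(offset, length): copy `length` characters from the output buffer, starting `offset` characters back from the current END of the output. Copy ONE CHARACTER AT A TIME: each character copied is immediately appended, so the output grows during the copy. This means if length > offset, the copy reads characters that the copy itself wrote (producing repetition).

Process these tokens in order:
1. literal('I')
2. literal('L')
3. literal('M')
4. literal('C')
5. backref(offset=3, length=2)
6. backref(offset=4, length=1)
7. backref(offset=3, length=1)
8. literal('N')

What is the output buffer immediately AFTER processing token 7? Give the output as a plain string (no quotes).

Token 1: literal('I'). Output: "I"
Token 2: literal('L'). Output: "IL"
Token 3: literal('M'). Output: "ILM"
Token 4: literal('C'). Output: "ILMC"
Token 5: backref(off=3, len=2). Copied 'LM' from pos 1. Output: "ILMCLM"
Token 6: backref(off=4, len=1). Copied 'M' from pos 2. Output: "ILMCLMM"
Token 7: backref(off=3, len=1). Copied 'L' from pos 4. Output: "ILMCLMML"

Answer: ILMCLMML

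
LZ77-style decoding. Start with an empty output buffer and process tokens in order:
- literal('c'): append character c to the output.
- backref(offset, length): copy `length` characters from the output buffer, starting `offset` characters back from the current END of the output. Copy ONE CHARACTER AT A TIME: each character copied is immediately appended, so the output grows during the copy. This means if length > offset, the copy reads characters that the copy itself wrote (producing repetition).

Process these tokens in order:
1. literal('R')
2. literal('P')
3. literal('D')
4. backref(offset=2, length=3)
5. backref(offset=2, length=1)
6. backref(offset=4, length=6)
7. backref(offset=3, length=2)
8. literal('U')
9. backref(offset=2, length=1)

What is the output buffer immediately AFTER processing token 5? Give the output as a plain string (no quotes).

Answer: RPDPDPD

Derivation:
Token 1: literal('R'). Output: "R"
Token 2: literal('P'). Output: "RP"
Token 3: literal('D'). Output: "RPD"
Token 4: backref(off=2, len=3) (overlapping!). Copied 'PDP' from pos 1. Output: "RPDPDP"
Token 5: backref(off=2, len=1). Copied 'D' from pos 4. Output: "RPDPDPD"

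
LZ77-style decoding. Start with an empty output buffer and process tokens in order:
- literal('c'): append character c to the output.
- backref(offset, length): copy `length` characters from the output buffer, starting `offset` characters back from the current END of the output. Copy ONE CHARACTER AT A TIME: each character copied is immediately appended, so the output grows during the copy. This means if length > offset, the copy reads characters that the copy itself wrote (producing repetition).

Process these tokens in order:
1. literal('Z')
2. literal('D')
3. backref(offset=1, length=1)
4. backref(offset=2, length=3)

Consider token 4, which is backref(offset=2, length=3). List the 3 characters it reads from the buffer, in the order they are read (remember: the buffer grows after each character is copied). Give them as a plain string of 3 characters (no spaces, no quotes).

Token 1: literal('Z'). Output: "Z"
Token 2: literal('D'). Output: "ZD"
Token 3: backref(off=1, len=1). Copied 'D' from pos 1. Output: "ZDD"
Token 4: backref(off=2, len=3). Buffer before: "ZDD" (len 3)
  byte 1: read out[1]='D', append. Buffer now: "ZDDD"
  byte 2: read out[2]='D', append. Buffer now: "ZDDDD"
  byte 3: read out[3]='D', append. Buffer now: "ZDDDDD"

Answer: DDD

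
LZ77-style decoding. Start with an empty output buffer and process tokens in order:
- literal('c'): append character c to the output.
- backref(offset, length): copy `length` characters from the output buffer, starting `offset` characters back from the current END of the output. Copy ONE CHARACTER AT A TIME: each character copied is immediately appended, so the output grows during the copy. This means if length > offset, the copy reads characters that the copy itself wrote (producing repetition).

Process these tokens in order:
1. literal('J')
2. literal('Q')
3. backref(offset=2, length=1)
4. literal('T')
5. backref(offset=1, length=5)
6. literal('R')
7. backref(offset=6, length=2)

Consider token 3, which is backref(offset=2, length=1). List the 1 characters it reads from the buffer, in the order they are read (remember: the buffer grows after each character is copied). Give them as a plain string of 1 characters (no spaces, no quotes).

Answer: J

Derivation:
Token 1: literal('J'). Output: "J"
Token 2: literal('Q'). Output: "JQ"
Token 3: backref(off=2, len=1). Buffer before: "JQ" (len 2)
  byte 1: read out[0]='J', append. Buffer now: "JQJ"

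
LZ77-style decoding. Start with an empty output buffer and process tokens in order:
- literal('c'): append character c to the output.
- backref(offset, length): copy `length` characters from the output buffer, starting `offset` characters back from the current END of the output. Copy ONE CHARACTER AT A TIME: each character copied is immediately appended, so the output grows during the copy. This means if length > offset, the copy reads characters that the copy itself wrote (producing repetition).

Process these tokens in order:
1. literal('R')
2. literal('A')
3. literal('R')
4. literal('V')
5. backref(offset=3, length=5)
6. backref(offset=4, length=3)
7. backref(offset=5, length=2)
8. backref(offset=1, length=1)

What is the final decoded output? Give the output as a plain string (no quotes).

Token 1: literal('R'). Output: "R"
Token 2: literal('A'). Output: "RA"
Token 3: literal('R'). Output: "RAR"
Token 4: literal('V'). Output: "RARV"
Token 5: backref(off=3, len=5) (overlapping!). Copied 'ARVAR' from pos 1. Output: "RARVARVAR"
Token 6: backref(off=4, len=3). Copied 'RVA' from pos 5. Output: "RARVARVARRVA"
Token 7: backref(off=5, len=2). Copied 'AR' from pos 7. Output: "RARVARVARRVAAR"
Token 8: backref(off=1, len=1). Copied 'R' from pos 13. Output: "RARVARVARRVAARR"

Answer: RARVARVARRVAARR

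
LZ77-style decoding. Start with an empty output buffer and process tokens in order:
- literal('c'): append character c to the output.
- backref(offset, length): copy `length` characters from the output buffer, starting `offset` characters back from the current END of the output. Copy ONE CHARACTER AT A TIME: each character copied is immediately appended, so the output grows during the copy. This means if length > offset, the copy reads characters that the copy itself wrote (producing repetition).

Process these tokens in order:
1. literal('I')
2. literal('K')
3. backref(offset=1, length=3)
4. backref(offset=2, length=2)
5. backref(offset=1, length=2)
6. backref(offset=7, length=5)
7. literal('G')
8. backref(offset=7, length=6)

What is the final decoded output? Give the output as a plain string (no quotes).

Token 1: literal('I'). Output: "I"
Token 2: literal('K'). Output: "IK"
Token 3: backref(off=1, len=3) (overlapping!). Copied 'KKK' from pos 1. Output: "IKKKK"
Token 4: backref(off=2, len=2). Copied 'KK' from pos 3. Output: "IKKKKKK"
Token 5: backref(off=1, len=2) (overlapping!). Copied 'KK' from pos 6. Output: "IKKKKKKKK"
Token 6: backref(off=7, len=5). Copied 'KKKKK' from pos 2. Output: "IKKKKKKKKKKKKK"
Token 7: literal('G'). Output: "IKKKKKKKKKKKKKG"
Token 8: backref(off=7, len=6). Copied 'KKKKKK' from pos 8. Output: "IKKKKKKKKKKKKKGKKKKKK"

Answer: IKKKKKKKKKKKKKGKKKKKK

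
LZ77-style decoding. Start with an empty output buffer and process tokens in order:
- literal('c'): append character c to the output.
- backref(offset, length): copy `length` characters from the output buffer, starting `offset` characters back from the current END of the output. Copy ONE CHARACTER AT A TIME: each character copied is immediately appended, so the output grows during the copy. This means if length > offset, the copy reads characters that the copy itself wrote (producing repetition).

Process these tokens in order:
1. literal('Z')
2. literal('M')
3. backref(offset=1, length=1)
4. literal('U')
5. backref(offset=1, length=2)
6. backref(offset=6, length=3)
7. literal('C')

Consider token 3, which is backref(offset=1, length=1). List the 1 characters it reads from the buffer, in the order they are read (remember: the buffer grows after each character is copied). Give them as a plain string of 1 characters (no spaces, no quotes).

Token 1: literal('Z'). Output: "Z"
Token 2: literal('M'). Output: "ZM"
Token 3: backref(off=1, len=1). Buffer before: "ZM" (len 2)
  byte 1: read out[1]='M', append. Buffer now: "ZMM"

Answer: M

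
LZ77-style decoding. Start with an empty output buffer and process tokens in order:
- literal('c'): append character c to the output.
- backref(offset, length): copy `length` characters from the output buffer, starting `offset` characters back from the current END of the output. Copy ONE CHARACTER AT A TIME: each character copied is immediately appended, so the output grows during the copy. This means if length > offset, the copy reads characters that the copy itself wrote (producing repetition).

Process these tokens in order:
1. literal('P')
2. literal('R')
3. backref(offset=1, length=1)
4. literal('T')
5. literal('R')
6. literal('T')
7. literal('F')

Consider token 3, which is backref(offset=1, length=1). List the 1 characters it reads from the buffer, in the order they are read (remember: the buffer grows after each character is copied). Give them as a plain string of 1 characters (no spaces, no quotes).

Answer: R

Derivation:
Token 1: literal('P'). Output: "P"
Token 2: literal('R'). Output: "PR"
Token 3: backref(off=1, len=1). Buffer before: "PR" (len 2)
  byte 1: read out[1]='R', append. Buffer now: "PRR"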